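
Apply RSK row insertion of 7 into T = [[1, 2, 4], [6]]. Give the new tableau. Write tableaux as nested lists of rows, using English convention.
[[1, 2, 4, 7], [6]]

7 is larger than every entry of row 1, so it is appended to row 1. The new tableau is [[1, 2, 4, 7], [6]].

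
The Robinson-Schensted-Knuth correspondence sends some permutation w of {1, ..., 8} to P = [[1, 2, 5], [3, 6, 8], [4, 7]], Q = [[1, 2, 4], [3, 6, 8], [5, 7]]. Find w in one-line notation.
4 7 3 8 1 6 2 5

Reverse the RSK construction: for i from n down to 1, find the cell of Q containing i, remove the entry at that cell from P, and reverse-bump it up through P; the value ejected from row 1 is w(i).

Step i=8: Q has 8 at row 2, column 3; remove 8 from row 2 of P and reverse-bump: 8 enters row 1 and ejects 5. So w(8) = 5. P is now [[1, 2, 8], [3, 6], [4, 7]].
Step i=7: Q has 7 at row 3, column 2; remove 7 from row 3 of P and reverse-bump: 7 enters row 2 and ejects 6; 6 enters row 1 and ejects 2. So w(7) = 2. P is now [[1, 6, 8], [3, 7], [4]].
Step i=6: Q has 6 at row 2, column 2; remove 7 from row 2 of P and reverse-bump: 7 enters row 1 and ejects 6. So w(6) = 6. P is now [[1, 7, 8], [3], [4]].
Step i=5: Q has 5 at row 3, column 1; remove 4 from row 3 of P and reverse-bump: 4 enters row 2 and ejects 3; 3 enters row 1 and ejects 1. So w(5) = 1. P is now [[3, 7, 8], [4]].
Step i=4: Q has 4 at row 1, column 3; remove that cell from P, ejecting 8. So w(4) = 8. P is now [[3, 7], [4]].
Step i=3: Q has 3 at row 2, column 1; remove 4 from row 2 of P and reverse-bump: 4 enters row 1 and ejects 3. So w(3) = 3. P is now [[4, 7]].
Step i=2: Q has 2 at row 1, column 2; remove that cell from P, ejecting 7. So w(2) = 7. P is now [[4]].
Step i=1: Q has 1 at row 1, column 1; remove that cell from P, ejecting 4. So w(1) = 4. P is now [].

So w = 4 7 3 8 1 6 2 5.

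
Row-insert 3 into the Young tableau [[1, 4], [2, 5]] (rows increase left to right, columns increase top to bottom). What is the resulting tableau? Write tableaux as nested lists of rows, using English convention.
[[1, 3], [2, 4], [5]]

In row 1, 3 replaces 4 (the leftmost entry greater than 3); 4 is bumped to row 2. In row 2, 4 replaces 5 (the leftmost entry greater than 4); 5 is bumped to row 3. 5 starts a new row 3. The new tableau is [[1, 3], [2, 4], [5]].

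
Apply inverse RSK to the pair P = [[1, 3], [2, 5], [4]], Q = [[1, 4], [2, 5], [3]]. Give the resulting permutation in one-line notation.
4 2 1 5 3

Reverse the RSK construction: for i from n down to 1, find the cell of Q containing i, remove the entry at that cell from P, and reverse-bump it up through P; the value ejected from row 1 is w(i).

Step i=5: Q has 5 at row 2, column 2; remove 5 from row 2 of P and reverse-bump: 5 enters row 1 and ejects 3. So w(5) = 3. P is now [[1, 5], [2], [4]].
Step i=4: Q has 4 at row 1, column 2; remove that cell from P, ejecting 5. So w(4) = 5. P is now [[1], [2], [4]].
Step i=3: Q has 3 at row 3, column 1; remove 4 from row 3 of P and reverse-bump: 4 enters row 2 and ejects 2; 2 enters row 1 and ejects 1. So w(3) = 1. P is now [[2], [4]].
Step i=2: Q has 2 at row 2, column 1; remove 4 from row 2 of P and reverse-bump: 4 enters row 1 and ejects 2. So w(2) = 2. P is now [[4]].
Step i=1: Q has 1 at row 1, column 1; remove that cell from P, ejecting 4. So w(1) = 4. P is now [].

So w = 4 2 1 5 3.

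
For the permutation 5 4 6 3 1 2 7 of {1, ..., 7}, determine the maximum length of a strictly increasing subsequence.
3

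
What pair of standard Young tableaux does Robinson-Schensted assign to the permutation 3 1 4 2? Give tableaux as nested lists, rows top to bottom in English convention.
P = [[1, 2], [3, 4]], Q = [[1, 3], [2, 4]]

Insert each entry of the permutation into P by Schensted row insertion, recording in Q the position of each new cell.

Insert 3: appended to row 1. P = [[3]].
Insert 1: 1 bumps 3 from row 1; 3 starts row 2. P = [[1], [3]].
Insert 4: appended to row 1. P = [[1, 4], [3]].
Insert 2: 2 bumps 4 from row 1; 4 appends to row 2. P = [[1, 2], [3, 4]].

So P = [[1, 2], [3, 4]], Q = [[1, 3], [2, 4]].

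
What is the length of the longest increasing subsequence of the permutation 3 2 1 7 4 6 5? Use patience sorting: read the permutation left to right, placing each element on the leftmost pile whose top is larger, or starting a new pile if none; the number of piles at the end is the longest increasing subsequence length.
3: new pile. tops = [3]
2: onto pile 1 (replacing 3). tops = [2]
1: onto pile 1 (replacing 2). tops = [1]
7: new pile. tops = [1, 7]
4: onto pile 2 (replacing 7). tops = [1, 4]
6: new pile. tops = [1, 4, 6]
5: onto pile 3 (replacing 6). tops = [1, 4, 5]

3 piles, so the longest increasing subsequence has length 3.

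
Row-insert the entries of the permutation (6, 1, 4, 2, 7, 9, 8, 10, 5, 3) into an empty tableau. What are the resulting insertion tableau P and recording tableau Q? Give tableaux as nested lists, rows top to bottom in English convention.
Insert each entry of the permutation into P by Schensted row insertion, recording in Q the position of each new cell.

After inserting 6: P = [[6]].
After inserting 1: P = [[1], [6]].
After inserting 4: P = [[1, 4], [6]].
After inserting 2: P = [[1, 2], [4], [6]].
After inserting 7: P = [[1, 2, 7], [4], [6]].
After inserting 9: P = [[1, 2, 7, 9], [4], [6]].
After inserting 8: P = [[1, 2, 7, 8], [4, 9], [6]].
After inserting 10: P = [[1, 2, 7, 8, 10], [4, 9], [6]].
After inserting 5: P = [[1, 2, 5, 8, 10], [4, 7], [6, 9]].
After inserting 3: P = [[1, 2, 3, 8, 10], [4, 5], [6, 7], [9]].

So P = [[1, 2, 3, 8, 10], [4, 5], [6, 7], [9]], Q = [[1, 3, 5, 6, 8], [2, 7], [4, 9], [10]].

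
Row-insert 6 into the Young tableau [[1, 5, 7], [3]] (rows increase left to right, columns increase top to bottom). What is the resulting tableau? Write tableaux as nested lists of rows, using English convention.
In row 1, 6 replaces 7 (the leftmost entry greater than 6); 7 is bumped to row 2. 7 is appended to row 2. The new tableau is [[1, 5, 6], [3, 7]].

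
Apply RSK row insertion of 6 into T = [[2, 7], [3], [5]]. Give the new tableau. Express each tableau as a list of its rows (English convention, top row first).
In row 1, 6 replaces 7 (the leftmost entry greater than 6); 7 is bumped to row 2. 7 is appended to row 2. The new tableau is [[2, 6], [3, 7], [5]].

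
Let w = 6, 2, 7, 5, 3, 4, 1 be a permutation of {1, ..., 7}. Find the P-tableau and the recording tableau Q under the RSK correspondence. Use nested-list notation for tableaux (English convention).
Insert each entry of the permutation into P by Schensted row insertion, recording in Q the position of each new cell.

Insert 6: appended to row 1. P = [[6]], Q = [[1]].
Insert 2: 2 bumps 6 from row 1; 6 starts row 2. P = [[2], [6]], Q = [[1], [2]].
Insert 7: appended to row 1. P = [[2, 7], [6]], Q = [[1, 3], [2]].
Insert 5: 5 bumps 7 from row 1; 7 appends to row 2. P = [[2, 5], [6, 7]], Q = [[1, 3], [2, 4]].
Insert 3: 3 bumps 5 from row 1; 5 bumps 6 from row 2; 6 starts row 3. P = [[2, 3], [5, 7], [6]], Q = [[1, 3], [2, 4], [5]].
Insert 4: appended to row 1. P = [[2, 3, 4], [5, 7], [6]], Q = [[1, 3, 6], [2, 4], [5]].
Insert 1: 1 bumps 2 from row 1; 2 bumps 5 from row 2; 5 bumps 6 from row 3; 6 starts row 4. P = [[1, 3, 4], [2, 7], [5], [6]], Q = [[1, 3, 6], [2, 4], [5], [7]].

So P = [[1, 3, 4], [2, 7], [5], [6]], Q = [[1, 3, 6], [2, 4], [5], [7]].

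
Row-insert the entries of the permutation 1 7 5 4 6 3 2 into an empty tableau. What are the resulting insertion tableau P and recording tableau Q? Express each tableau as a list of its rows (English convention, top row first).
Insert each entry of the permutation into P by Schensted row insertion, recording in Q the position of each new cell.

After inserting 1: P = [[1]].
After inserting 7: P = [[1, 7]].
After inserting 5: P = [[1, 5], [7]].
After inserting 4: P = [[1, 4], [5], [7]].
After inserting 6: P = [[1, 4, 6], [5], [7]].
After inserting 3: P = [[1, 3, 6], [4], [5], [7]].
After inserting 2: P = [[1, 2, 6], [3], [4], [5], [7]].

So P = [[1, 2, 6], [3], [4], [5], [7]], Q = [[1, 2, 5], [3], [4], [6], [7]].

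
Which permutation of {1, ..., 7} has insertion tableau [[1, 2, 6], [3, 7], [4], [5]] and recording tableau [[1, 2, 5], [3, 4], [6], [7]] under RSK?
5 7 1 4 6 3 2

Reverse the RSK construction: for i from n down to 1, find the cell of Q containing i, remove the entry at that cell from P, and reverse-bump it up through P; the value ejected from row 1 is w(i).

Step i=7: Q has 7 at row 4, column 1; remove 5 from row 4 of P and reverse-bump: 5 enters row 3 and ejects 4; 4 enters row 2 and ejects 3; 3 enters row 1 and ejects 2. So w(7) = 2. P is now [[1, 3, 6], [4, 7], [5]].
Step i=6: Q has 6 at row 3, column 1; remove 5 from row 3 of P and reverse-bump: 5 enters row 2 and ejects 4; 4 enters row 1 and ejects 3. So w(6) = 3. P is now [[1, 4, 6], [5, 7]].
Step i=5: Q has 5 at row 1, column 3; remove that cell from P, ejecting 6. So w(5) = 6. P is now [[1, 4], [5, 7]].
Step i=4: Q has 4 at row 2, column 2; remove 7 from row 2 of P and reverse-bump: 7 enters row 1 and ejects 4. So w(4) = 4. P is now [[1, 7], [5]].
Step i=3: Q has 3 at row 2, column 1; remove 5 from row 2 of P and reverse-bump: 5 enters row 1 and ejects 1. So w(3) = 1. P is now [[5, 7]].
Step i=2: Q has 2 at row 1, column 2; remove that cell from P, ejecting 7. So w(2) = 7. P is now [[5]].
Step i=1: Q has 1 at row 1, column 1; remove that cell from P, ejecting 5. So w(1) = 5. P is now [].

So w = 5 7 1 4 6 3 2.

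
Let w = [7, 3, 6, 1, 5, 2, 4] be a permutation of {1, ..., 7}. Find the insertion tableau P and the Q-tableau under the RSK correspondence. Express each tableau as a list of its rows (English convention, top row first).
P = [[1, 2, 4], [3, 5], [6], [7]], Q = [[1, 3, 7], [2, 5], [4], [6]]

Insert each entry of the permutation into P by Schensted row insertion, recording in Q the position of each new cell.

After inserting 7: P = [[7]].
After inserting 3: P = [[3], [7]].
After inserting 6: P = [[3, 6], [7]].
After inserting 1: P = [[1, 6], [3], [7]].
After inserting 5: P = [[1, 5], [3, 6], [7]].
After inserting 2: P = [[1, 2], [3, 5], [6], [7]].
After inserting 4: P = [[1, 2, 4], [3, 5], [6], [7]].

So P = [[1, 2, 4], [3, 5], [6], [7]], Q = [[1, 3, 7], [2, 5], [4], [6]].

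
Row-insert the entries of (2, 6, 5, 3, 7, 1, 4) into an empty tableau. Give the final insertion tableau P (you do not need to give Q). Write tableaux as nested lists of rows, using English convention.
Insert 2: appended to row 1. P = [[2]].
Insert 6: appended to row 1. P = [[2, 6]].
Insert 5: 5 bumps 6 from row 1; 6 starts row 2. P = [[2, 5], [6]].
Insert 3: 3 bumps 5 from row 1; 5 bumps 6 from row 2; 6 starts row 3. P = [[2, 3], [5], [6]].
Insert 7: appended to row 1. P = [[2, 3, 7], [5], [6]].
Insert 1: 1 bumps 2 from row 1; 2 bumps 5 from row 2; 5 bumps 6 from row 3; 6 starts row 4. P = [[1, 3, 7], [2], [5], [6]].
Insert 4: 4 bumps 7 from row 1; 7 appends to row 2. P = [[1, 3, 4], [2, 7], [5], [6]].

So P = [[1, 3, 4], [2, 7], [5], [6]].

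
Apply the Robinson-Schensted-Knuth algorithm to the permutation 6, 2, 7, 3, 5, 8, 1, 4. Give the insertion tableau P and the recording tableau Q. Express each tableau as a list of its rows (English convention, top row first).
P = [[1, 3, 4, 8], [2, 5], [6, 7]], Q = [[1, 3, 5, 6], [2, 4], [7, 8]]

Insert each entry of the permutation into P by Schensted row insertion, recording in Q the position of each new cell.

After inserting 6: P = [[6]].
After inserting 2: P = [[2], [6]].
After inserting 7: P = [[2, 7], [6]].
After inserting 3: P = [[2, 3], [6, 7]].
After inserting 5: P = [[2, 3, 5], [6, 7]].
After inserting 8: P = [[2, 3, 5, 8], [6, 7]].
After inserting 1: P = [[1, 3, 5, 8], [2, 7], [6]].
After inserting 4: P = [[1, 3, 4, 8], [2, 5], [6, 7]].

So P = [[1, 3, 4, 8], [2, 5], [6, 7]], Q = [[1, 3, 5, 6], [2, 4], [7, 8]].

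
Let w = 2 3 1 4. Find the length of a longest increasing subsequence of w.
3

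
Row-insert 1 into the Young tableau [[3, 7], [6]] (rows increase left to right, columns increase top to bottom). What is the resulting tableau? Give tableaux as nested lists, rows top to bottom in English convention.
In row 1, 1 replaces 3 (the leftmost entry greater than 1); 3 is bumped to row 2. In row 2, 3 replaces 6 (the leftmost entry greater than 3); 6 is bumped to row 3. 6 starts a new row 3. The new tableau is [[1, 7], [3], [6]].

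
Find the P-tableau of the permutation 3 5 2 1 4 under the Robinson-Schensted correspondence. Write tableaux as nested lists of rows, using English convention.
Insert 3: appended to row 1. P = [[3]].
Insert 5: appended to row 1. P = [[3, 5]].
Insert 2: 2 bumps 3 from row 1; 3 starts row 2. P = [[2, 5], [3]].
Insert 1: 1 bumps 2 from row 1; 2 bumps 3 from row 2; 3 starts row 3. P = [[1, 5], [2], [3]].
Insert 4: 4 bumps 5 from row 1; 5 appends to row 2. P = [[1, 4], [2, 5], [3]].

So P = [[1, 4], [2, 5], [3]].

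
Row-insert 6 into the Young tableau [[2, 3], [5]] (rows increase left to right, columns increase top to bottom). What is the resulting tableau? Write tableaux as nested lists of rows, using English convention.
[[2, 3, 6], [5]]

6 is larger than every entry of row 1, so it is appended to row 1. The new tableau is [[2, 3, 6], [5]].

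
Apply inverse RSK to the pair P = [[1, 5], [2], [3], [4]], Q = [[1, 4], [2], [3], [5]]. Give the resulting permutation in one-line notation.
Reverse the RSK construction: for i from n down to 1, find the cell of Q containing i, remove the entry at that cell from P, and reverse-bump it up through P; the value ejected from row 1 is w(i).

Step i=5: Q has 5 at row 4, column 1; remove 4 from row 4 of P and reverse-bump: 4 enters row 3 and ejects 3; 3 enters row 2 and ejects 2; 2 enters row 1 and ejects 1. So w(5) = 1. P is now [[2, 5], [3], [4]].
Step i=4: Q has 4 at row 1, column 2; remove that cell from P, ejecting 5. So w(4) = 5. P is now [[2], [3], [4]].
Step i=3: Q has 3 at row 3, column 1; remove 4 from row 3 of P and reverse-bump: 4 enters row 2 and ejects 3; 3 enters row 1 and ejects 2. So w(3) = 2. P is now [[3], [4]].
Step i=2: Q has 2 at row 2, column 1; remove 4 from row 2 of P and reverse-bump: 4 enters row 1 and ejects 3. So w(2) = 3. P is now [[4]].
Step i=1: Q has 1 at row 1, column 1; remove that cell from P, ejecting 4. So w(1) = 4. P is now [].

So w = 4 3 2 5 1.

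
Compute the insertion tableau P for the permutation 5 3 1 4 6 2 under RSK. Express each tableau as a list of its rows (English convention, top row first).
Insert 5: appended to row 1. P = [[5]].
Insert 3: 3 bumps 5 from row 1; 5 starts row 2. P = [[3], [5]].
Insert 1: 1 bumps 3 from row 1; 3 bumps 5 from row 2; 5 starts row 3. P = [[1], [3], [5]].
Insert 4: appended to row 1. P = [[1, 4], [3], [5]].
Insert 6: appended to row 1. P = [[1, 4, 6], [3], [5]].
Insert 2: 2 bumps 4 from row 1; 4 appends to row 2. P = [[1, 2, 6], [3, 4], [5]].

So P = [[1, 2, 6], [3, 4], [5]].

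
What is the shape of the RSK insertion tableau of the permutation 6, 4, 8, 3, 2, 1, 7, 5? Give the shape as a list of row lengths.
[2, 2, 2, 1, 1]

Row-insert each entry into an empty tableau.

After inserting 6: P = [[6]].
After inserting 4: P = [[4], [6]].
After inserting 8: P = [[4, 8], [6]].
After inserting 3: P = [[3, 8], [4], [6]].
After inserting 2: P = [[2, 8], [3], [4], [6]].
After inserting 1: P = [[1, 8], [2], [3], [4], [6]].
After inserting 7: P = [[1, 7], [2, 8], [3], [4], [6]].
After inserting 5: P = [[1, 5], [2, 7], [3, 8], [4], [6]].

The final insertion tableau P = [[1, 5], [2, 7], [3, 8], [4], [6]] has shape [2, 2, 2, 1, 1].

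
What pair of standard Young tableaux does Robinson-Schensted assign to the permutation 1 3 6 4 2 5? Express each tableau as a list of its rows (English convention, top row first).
P = [[1, 2, 4, 5], [3], [6]], Q = [[1, 2, 3, 6], [4], [5]]

Insert each entry of the permutation into P by Schensted row insertion, recording in Q the position of each new cell.

Insert 1: appended to row 1. P = [[1]].
Insert 3: appended to row 1. P = [[1, 3]].
Insert 6: appended to row 1. P = [[1, 3, 6]].
Insert 4: 4 bumps 6 from row 1; 6 starts row 2. P = [[1, 3, 4], [6]].
Insert 2: 2 bumps 3 from row 1; 3 bumps 6 from row 2; 6 starts row 3. P = [[1, 2, 4], [3], [6]].
Insert 5: appended to row 1. P = [[1, 2, 4, 5], [3], [6]].

So P = [[1, 2, 4, 5], [3], [6]], Q = [[1, 2, 3, 6], [4], [5]].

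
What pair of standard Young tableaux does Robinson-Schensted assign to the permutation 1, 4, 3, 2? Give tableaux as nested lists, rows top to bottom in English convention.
Insert each entry of the permutation into P by Schensted row insertion, recording in Q the position of each new cell.

Insert 1: appended to row 1. P = [[1]].
Insert 4: appended to row 1. P = [[1, 4]].
Insert 3: 3 bumps 4 from row 1; 4 starts row 2. P = [[1, 3], [4]].
Insert 2: 2 bumps 3 from row 1; 3 bumps 4 from row 2; 4 starts row 3. P = [[1, 2], [3], [4]].

So P = [[1, 2], [3], [4]], Q = [[1, 2], [3], [4]].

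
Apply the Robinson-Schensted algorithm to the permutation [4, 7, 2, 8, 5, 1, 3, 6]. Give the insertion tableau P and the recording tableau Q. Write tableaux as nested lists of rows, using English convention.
Insert each entry of the permutation into P by Schensted row insertion, recording in Q the position of each new cell.

Insert 4: appended to row 1. P = [[4]], Q = [[1]].
Insert 7: appended to row 1. P = [[4, 7]], Q = [[1, 2]].
Insert 2: 2 bumps 4 from row 1; 4 starts row 2. P = [[2, 7], [4]], Q = [[1, 2], [3]].
Insert 8: appended to row 1. P = [[2, 7, 8], [4]], Q = [[1, 2, 4], [3]].
Insert 5: 5 bumps 7 from row 1; 7 appends to row 2. P = [[2, 5, 8], [4, 7]], Q = [[1, 2, 4], [3, 5]].
Insert 1: 1 bumps 2 from row 1; 2 bumps 4 from row 2; 4 starts row 3. P = [[1, 5, 8], [2, 7], [4]], Q = [[1, 2, 4], [3, 5], [6]].
Insert 3: 3 bumps 5 from row 1; 5 bumps 7 from row 2; 7 appends to row 3. P = [[1, 3, 8], [2, 5], [4, 7]], Q = [[1, 2, 4], [3, 5], [6, 7]].
Insert 6: 6 bumps 8 from row 1; 8 appends to row 2. P = [[1, 3, 6], [2, 5, 8], [4, 7]], Q = [[1, 2, 4], [3, 5, 8], [6, 7]].

So P = [[1, 3, 6], [2, 5, 8], [4, 7]], Q = [[1, 2, 4], [3, 5, 8], [6, 7]].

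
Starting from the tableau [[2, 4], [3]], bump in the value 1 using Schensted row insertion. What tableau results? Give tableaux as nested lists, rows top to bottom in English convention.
[[1, 4], [2], [3]]

In row 1, 1 replaces 2 (the leftmost entry greater than 1); 2 is bumped to row 2. In row 2, 2 replaces 3 (the leftmost entry greater than 2); 3 is bumped to row 3. 3 starts a new row 3. The new tableau is [[1, 4], [2], [3]].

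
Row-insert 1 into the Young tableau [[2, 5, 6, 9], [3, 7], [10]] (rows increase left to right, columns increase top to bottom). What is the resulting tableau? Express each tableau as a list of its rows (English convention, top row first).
[[1, 5, 6, 9], [2, 7], [3], [10]]

In row 1, 1 replaces 2 (the leftmost entry greater than 1); 2 is bumped to row 2. In row 2, 2 replaces 3 (the leftmost entry greater than 2); 3 is bumped to row 3. In row 3, 3 replaces 10 (the leftmost entry greater than 3); 10 is bumped to row 4. 10 starts a new row 4. The new tableau is [[1, 5, 6, 9], [2, 7], [3], [10]].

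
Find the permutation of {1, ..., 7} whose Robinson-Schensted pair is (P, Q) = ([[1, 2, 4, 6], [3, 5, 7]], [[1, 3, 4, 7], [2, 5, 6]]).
Reverse the RSK construction: for i from n down to 1, find the cell of Q containing i, remove the entry at that cell from P, and reverse-bump it up through P; the value ejected from row 1 is w(i).

Step i=7: Q has 7 at row 1, column 4; remove that cell from P, ejecting 6. So w(7) = 6. P is now [[1, 2, 4], [3, 5, 7]].
Step i=6: Q has 6 at row 2, column 3; remove 7 from row 2 of P and reverse-bump: 7 enters row 1 and ejects 4. So w(6) = 4. P is now [[1, 2, 7], [3, 5]].
Step i=5: Q has 5 at row 2, column 2; remove 5 from row 2 of P and reverse-bump: 5 enters row 1 and ejects 2. So w(5) = 2. P is now [[1, 5, 7], [3]].
Step i=4: Q has 4 at row 1, column 3; remove that cell from P, ejecting 7. So w(4) = 7. P is now [[1, 5], [3]].
Step i=3: Q has 3 at row 1, column 2; remove that cell from P, ejecting 5. So w(3) = 5. P is now [[1], [3]].
Step i=2: Q has 2 at row 2, column 1; remove 3 from row 2 of P and reverse-bump: 3 enters row 1 and ejects 1. So w(2) = 1. P is now [[3]].
Step i=1: Q has 1 at row 1, column 1; remove that cell from P, ejecting 3. So w(1) = 3. P is now [].

So w = 3 1 5 7 2 4 6.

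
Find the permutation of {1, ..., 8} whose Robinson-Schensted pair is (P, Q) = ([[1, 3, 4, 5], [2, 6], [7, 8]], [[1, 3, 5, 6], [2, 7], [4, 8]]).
Reverse the RSK construction: for i from n down to 1, find the cell of Q containing i, remove the entry at that cell from P, and reverse-bump it up through P; the value ejected from row 1 is w(i).

Step i=8: Q has 8 at row 3, column 2; remove 8 from row 3 of P and reverse-bump: 8 enters row 2 and ejects 6; 6 enters row 1 and ejects 5. So w(8) = 5. P is now [[1, 3, 4, 6], [2, 8], [7]].
Step i=7: Q has 7 at row 2, column 2; remove 8 from row 2 of P and reverse-bump: 8 enters row 1 and ejects 6. So w(7) = 6. P is now [[1, 3, 4, 8], [2], [7]].
Step i=6: Q has 6 at row 1, column 4; remove that cell from P, ejecting 8. So w(6) = 8. P is now [[1, 3, 4], [2], [7]].
Step i=5: Q has 5 at row 1, column 3; remove that cell from P, ejecting 4. So w(5) = 4. P is now [[1, 3], [2], [7]].
Step i=4: Q has 4 at row 3, column 1; remove 7 from row 3 of P and reverse-bump: 7 enters row 2 and ejects 2; 2 enters row 1 and ejects 1. So w(4) = 1. P is now [[2, 3], [7]].
Step i=3: Q has 3 at row 1, column 2; remove that cell from P, ejecting 3. So w(3) = 3. P is now [[2], [7]].
Step i=2: Q has 2 at row 2, column 1; remove 7 from row 2 of P and reverse-bump: 7 enters row 1 and ejects 2. So w(2) = 2. P is now [[7]].
Step i=1: Q has 1 at row 1, column 1; remove that cell from P, ejecting 7. So w(1) = 7. P is now [].

So w = 7 2 3 1 4 8 6 5.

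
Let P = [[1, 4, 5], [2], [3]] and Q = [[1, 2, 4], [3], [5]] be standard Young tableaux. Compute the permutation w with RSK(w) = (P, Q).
3 4 2 5 1

Reverse the RSK construction: for i from n down to 1, find the cell of Q containing i, remove the entry at that cell from P, and reverse-bump it up through P; the value ejected from row 1 is w(i).

Step i=5: Q has 5 at row 3, column 1; remove 3 from row 3 of P and reverse-bump: 3 enters row 2 and ejects 2; 2 enters row 1 and ejects 1. So w(5) = 1. P is now [[2, 4, 5], [3]].
Step i=4: Q has 4 at row 1, column 3; remove that cell from P, ejecting 5. So w(4) = 5. P is now [[2, 4], [3]].
Step i=3: Q has 3 at row 2, column 1; remove 3 from row 2 of P and reverse-bump: 3 enters row 1 and ejects 2. So w(3) = 2. P is now [[3, 4]].
Step i=2: Q has 2 at row 1, column 2; remove that cell from P, ejecting 4. So w(2) = 4. P is now [[3]].
Step i=1: Q has 1 at row 1, column 1; remove that cell from P, ejecting 3. So w(1) = 3. P is now [].

So w = 3 4 2 5 1.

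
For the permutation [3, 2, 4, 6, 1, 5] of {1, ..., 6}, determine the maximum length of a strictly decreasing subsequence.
3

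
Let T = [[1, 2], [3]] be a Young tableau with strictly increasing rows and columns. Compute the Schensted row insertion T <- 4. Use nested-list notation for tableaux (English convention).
4 is larger than every entry of row 1, so it is appended to row 1. The new tableau is [[1, 2, 4], [3]].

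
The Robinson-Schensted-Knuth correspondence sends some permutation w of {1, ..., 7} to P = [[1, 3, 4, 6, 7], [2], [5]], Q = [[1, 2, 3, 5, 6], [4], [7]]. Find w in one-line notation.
Reverse the RSK construction: for i from n down to 1, find the cell of Q containing i, remove the entry at that cell from P, and reverse-bump it up through P; the value ejected from row 1 is w(i).

Step i=7: Q has 7 at row 3, column 1; remove 5 from row 3 of P and reverse-bump: 5 enters row 2 and ejects 2; 2 enters row 1 and ejects 1. So w(7) = 1. P is now [[2, 3, 4, 6, 7], [5]].
Step i=6: Q has 6 at row 1, column 5; remove that cell from P, ejecting 7. So w(6) = 7. P is now [[2, 3, 4, 6], [5]].
Step i=5: Q has 5 at row 1, column 4; remove that cell from P, ejecting 6. So w(5) = 6. P is now [[2, 3, 4], [5]].
Step i=4: Q has 4 at row 2, column 1; remove 5 from row 2 of P and reverse-bump: 5 enters row 1 and ejects 4. So w(4) = 4. P is now [[2, 3, 5]].
Step i=3: Q has 3 at row 1, column 3; remove that cell from P, ejecting 5. So w(3) = 5. P is now [[2, 3]].
Step i=2: Q has 2 at row 1, column 2; remove that cell from P, ejecting 3. So w(2) = 3. P is now [[2]].
Step i=1: Q has 1 at row 1, column 1; remove that cell from P, ejecting 2. So w(1) = 2. P is now [].

So w = 2 3 5 4 6 7 1.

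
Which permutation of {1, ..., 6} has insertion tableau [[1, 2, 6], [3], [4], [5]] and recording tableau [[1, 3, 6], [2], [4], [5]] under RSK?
5 1 4 3 2 6

Reverse the RSK construction: for i from n down to 1, find the cell of Q containing i, remove the entry at that cell from P, and reverse-bump it up through P; the value ejected from row 1 is w(i).

Step i=6: Q has 6 at row 1, column 3; remove that cell from P, ejecting 6. So w(6) = 6. P is now [[1, 2], [3], [4], [5]].
Step i=5: Q has 5 at row 4, column 1; remove 5 from row 4 of P and reverse-bump: 5 enters row 3 and ejects 4; 4 enters row 2 and ejects 3; 3 enters row 1 and ejects 2. So w(5) = 2. P is now [[1, 3], [4], [5]].
Step i=4: Q has 4 at row 3, column 1; remove 5 from row 3 of P and reverse-bump: 5 enters row 2 and ejects 4; 4 enters row 1 and ejects 3. So w(4) = 3. P is now [[1, 4], [5]].
Step i=3: Q has 3 at row 1, column 2; remove that cell from P, ejecting 4. So w(3) = 4. P is now [[1], [5]].
Step i=2: Q has 2 at row 2, column 1; remove 5 from row 2 of P and reverse-bump: 5 enters row 1 and ejects 1. So w(2) = 1. P is now [[5]].
Step i=1: Q has 1 at row 1, column 1; remove that cell from P, ejecting 5. So w(1) = 5. P is now [].

So w = 5 1 4 3 2 6.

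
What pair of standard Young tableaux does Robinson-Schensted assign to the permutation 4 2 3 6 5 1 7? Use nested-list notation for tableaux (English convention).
P = [[1, 3, 5, 7], [2, 6], [4]], Q = [[1, 3, 4, 7], [2, 5], [6]]

Insert each entry of the permutation into P by Schensted row insertion, recording in Q the position of each new cell.

Insert 4: appended to row 1. P = [[4]].
Insert 2: 2 bumps 4 from row 1; 4 starts row 2. P = [[2], [4]].
Insert 3: appended to row 1. P = [[2, 3], [4]].
Insert 6: appended to row 1. P = [[2, 3, 6], [4]].
Insert 5: 5 bumps 6 from row 1; 6 appends to row 2. P = [[2, 3, 5], [4, 6]].
Insert 1: 1 bumps 2 from row 1; 2 bumps 4 from row 2; 4 starts row 3. P = [[1, 3, 5], [2, 6], [4]].
Insert 7: appended to row 1. P = [[1, 3, 5, 7], [2, 6], [4]].

So P = [[1, 3, 5, 7], [2, 6], [4]], Q = [[1, 3, 4, 7], [2, 5], [6]].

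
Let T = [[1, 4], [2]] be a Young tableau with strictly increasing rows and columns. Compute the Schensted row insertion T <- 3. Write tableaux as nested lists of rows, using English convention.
In row 1, 3 replaces 4 (the leftmost entry greater than 3); 4 is bumped to row 2. 4 is appended to row 2. The new tableau is [[1, 3], [2, 4]].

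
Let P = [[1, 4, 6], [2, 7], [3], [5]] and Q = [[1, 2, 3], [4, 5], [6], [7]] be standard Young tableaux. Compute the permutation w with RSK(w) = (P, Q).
3 5 7 4 6 2 1

Reverse the RSK construction: for i from n down to 1, find the cell of Q containing i, remove the entry at that cell from P, and reverse-bump it up through P; the value ejected from row 1 is w(i).

Step i=7: Q has 7 at row 4, column 1; remove 5 from row 4 of P and reverse-bump: 5 enters row 3 and ejects 3; 3 enters row 2 and ejects 2; 2 enters row 1 and ejects 1. So w(7) = 1. P is now [[2, 4, 6], [3, 7], [5]].
Step i=6: Q has 6 at row 3, column 1; remove 5 from row 3 of P and reverse-bump: 5 enters row 2 and ejects 3; 3 enters row 1 and ejects 2. So w(6) = 2. P is now [[3, 4, 6], [5, 7]].
Step i=5: Q has 5 at row 2, column 2; remove 7 from row 2 of P and reverse-bump: 7 enters row 1 and ejects 6. So w(5) = 6. P is now [[3, 4, 7], [5]].
Step i=4: Q has 4 at row 2, column 1; remove 5 from row 2 of P and reverse-bump: 5 enters row 1 and ejects 4. So w(4) = 4. P is now [[3, 5, 7]].
Step i=3: Q has 3 at row 1, column 3; remove that cell from P, ejecting 7. So w(3) = 7. P is now [[3, 5]].
Step i=2: Q has 2 at row 1, column 2; remove that cell from P, ejecting 5. So w(2) = 5. P is now [[3]].
Step i=1: Q has 1 at row 1, column 1; remove that cell from P, ejecting 3. So w(1) = 3. P is now [].

So w = 3 5 7 4 6 2 1.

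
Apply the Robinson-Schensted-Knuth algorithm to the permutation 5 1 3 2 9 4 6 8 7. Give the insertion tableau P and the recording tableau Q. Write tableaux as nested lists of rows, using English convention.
P = [[1, 2, 4, 6, 7], [3, 8], [5, 9]], Q = [[1, 3, 5, 7, 8], [2, 6], [4, 9]]

Insert each entry of the permutation into P by Schensted row insertion, recording in Q the position of each new cell.

Insert 5: appended to row 1. P = [[5]], Q = [[1]].
Insert 1: 1 bumps 5 from row 1; 5 starts row 2. P = [[1], [5]], Q = [[1], [2]].
Insert 3: appended to row 1. P = [[1, 3], [5]], Q = [[1, 3], [2]].
Insert 2: 2 bumps 3 from row 1; 3 bumps 5 from row 2; 5 starts row 3. P = [[1, 2], [3], [5]], Q = [[1, 3], [2], [4]].
Insert 9: appended to row 1. P = [[1, 2, 9], [3], [5]], Q = [[1, 3, 5], [2], [4]].
Insert 4: 4 bumps 9 from row 1; 9 appends to row 2. P = [[1, 2, 4], [3, 9], [5]], Q = [[1, 3, 5], [2, 6], [4]].
Insert 6: appended to row 1. P = [[1, 2, 4, 6], [3, 9], [5]], Q = [[1, 3, 5, 7], [2, 6], [4]].
Insert 8: appended to row 1. P = [[1, 2, 4, 6, 8], [3, 9], [5]], Q = [[1, 3, 5, 7, 8], [2, 6], [4]].
Insert 7: 7 bumps 8 from row 1; 8 bumps 9 from row 2; 9 appends to row 3. P = [[1, 2, 4, 6, 7], [3, 8], [5, 9]], Q = [[1, 3, 5, 7, 8], [2, 6], [4, 9]].

So P = [[1, 2, 4, 6, 7], [3, 8], [5, 9]], Q = [[1, 3, 5, 7, 8], [2, 6], [4, 9]].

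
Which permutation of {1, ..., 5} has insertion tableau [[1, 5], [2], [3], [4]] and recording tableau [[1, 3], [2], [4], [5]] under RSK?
4 3 5 2 1

Reverse the RSK construction: for i from n down to 1, find the cell of Q containing i, remove the entry at that cell from P, and reverse-bump it up through P; the value ejected from row 1 is w(i).

Step i=5: Q has 5 at row 4, column 1; remove 4 from row 4 of P and reverse-bump: 4 enters row 3 and ejects 3; 3 enters row 2 and ejects 2; 2 enters row 1 and ejects 1. So w(5) = 1. P is now [[2, 5], [3], [4]].
Step i=4: Q has 4 at row 3, column 1; remove 4 from row 3 of P and reverse-bump: 4 enters row 2 and ejects 3; 3 enters row 1 and ejects 2. So w(4) = 2. P is now [[3, 5], [4]].
Step i=3: Q has 3 at row 1, column 2; remove that cell from P, ejecting 5. So w(3) = 5. P is now [[3], [4]].
Step i=2: Q has 2 at row 2, column 1; remove 4 from row 2 of P and reverse-bump: 4 enters row 1 and ejects 3. So w(2) = 3. P is now [[4]].
Step i=1: Q has 1 at row 1, column 1; remove that cell from P, ejecting 4. So w(1) = 4. P is now [].

So w = 4 3 5 2 1.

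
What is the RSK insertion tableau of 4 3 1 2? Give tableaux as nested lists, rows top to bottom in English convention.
P = [[1, 2], [3], [4]]

Insert 4: appended to row 1. P = [[4]].
Insert 3: 3 bumps 4 from row 1; 4 starts row 2. P = [[3], [4]].
Insert 1: 1 bumps 3 from row 1; 3 bumps 4 from row 2; 4 starts row 3. P = [[1], [3], [4]].
Insert 2: appended to row 1. P = [[1, 2], [3], [4]].

So P = [[1, 2], [3], [4]].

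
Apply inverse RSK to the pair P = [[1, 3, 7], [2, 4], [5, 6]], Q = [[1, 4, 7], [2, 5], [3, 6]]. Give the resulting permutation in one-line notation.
5 2 1 6 4 3 7

Reverse the RSK construction: for i from n down to 1, find the cell of Q containing i, remove the entry at that cell from P, and reverse-bump it up through P; the value ejected from row 1 is w(i).

Step i=7: Q has 7 at row 1, column 3; remove that cell from P, ejecting 7. So w(7) = 7. P is now [[1, 3], [2, 4], [5, 6]].
Step i=6: Q has 6 at row 3, column 2; remove 6 from row 3 of P and reverse-bump: 6 enters row 2 and ejects 4; 4 enters row 1 and ejects 3. So w(6) = 3. P is now [[1, 4], [2, 6], [5]].
Step i=5: Q has 5 at row 2, column 2; remove 6 from row 2 of P and reverse-bump: 6 enters row 1 and ejects 4. So w(5) = 4. P is now [[1, 6], [2], [5]].
Step i=4: Q has 4 at row 1, column 2; remove that cell from P, ejecting 6. So w(4) = 6. P is now [[1], [2], [5]].
Step i=3: Q has 3 at row 3, column 1; remove 5 from row 3 of P and reverse-bump: 5 enters row 2 and ejects 2; 2 enters row 1 and ejects 1. So w(3) = 1. P is now [[2], [5]].
Step i=2: Q has 2 at row 2, column 1; remove 5 from row 2 of P and reverse-bump: 5 enters row 1 and ejects 2. So w(2) = 2. P is now [[5]].
Step i=1: Q has 1 at row 1, column 1; remove that cell from P, ejecting 5. So w(1) = 5. P is now [].

So w = 5 2 1 6 4 3 7.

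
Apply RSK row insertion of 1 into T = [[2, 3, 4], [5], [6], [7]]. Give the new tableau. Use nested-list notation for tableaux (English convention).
[[1, 3, 4], [2], [5], [6], [7]]

In row 1, 1 replaces 2 (the leftmost entry greater than 1); 2 is bumped to row 2. In row 2, 2 replaces 5 (the leftmost entry greater than 2); 5 is bumped to row 3. In row 3, 5 replaces 6 (the leftmost entry greater than 5); 6 is bumped to row 4. In row 4, 6 replaces 7 (the leftmost entry greater than 6); 7 is bumped to row 5. 7 starts a new row 5. The new tableau is [[1, 3, 4], [2], [5], [6], [7]].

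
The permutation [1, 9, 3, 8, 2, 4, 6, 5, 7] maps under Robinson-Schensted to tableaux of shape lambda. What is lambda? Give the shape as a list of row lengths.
[5, 2, 1, 1]

RSK row insertion gives P = [[1, 2, 4, 5, 7], [3, 6], [8], [9]], which has shape [5, 2, 1, 1].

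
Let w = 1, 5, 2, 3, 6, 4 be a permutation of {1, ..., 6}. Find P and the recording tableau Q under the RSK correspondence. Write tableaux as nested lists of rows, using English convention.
P = [[1, 2, 3, 4], [5, 6]], Q = [[1, 2, 4, 5], [3, 6]]

Insert each entry of the permutation into P by Schensted row insertion, recording in Q the position of each new cell.

Insert 1: appended to row 1. P = [[1]], Q = [[1]].
Insert 5: appended to row 1. P = [[1, 5]], Q = [[1, 2]].
Insert 2: 2 bumps 5 from row 1; 5 starts row 2. P = [[1, 2], [5]], Q = [[1, 2], [3]].
Insert 3: appended to row 1. P = [[1, 2, 3], [5]], Q = [[1, 2, 4], [3]].
Insert 6: appended to row 1. P = [[1, 2, 3, 6], [5]], Q = [[1, 2, 4, 5], [3]].
Insert 4: 4 bumps 6 from row 1; 6 appends to row 2. P = [[1, 2, 3, 4], [5, 6]], Q = [[1, 2, 4, 5], [3, 6]].

So P = [[1, 2, 3, 4], [5, 6]], Q = [[1, 2, 4, 5], [3, 6]].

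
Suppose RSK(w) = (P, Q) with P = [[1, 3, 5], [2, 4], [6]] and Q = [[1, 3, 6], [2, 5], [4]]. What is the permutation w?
Reverse the RSK construction: for i from n down to 1, find the cell of Q containing i, remove the entry at that cell from P, and reverse-bump it up through P; the value ejected from row 1 is w(i).

Step i=6: Q has 6 at row 1, column 3; remove that cell from P, ejecting 5. So w(6) = 5. P is now [[1, 3], [2, 4], [6]].
Step i=5: Q has 5 at row 2, column 2; remove 4 from row 2 of P and reverse-bump: 4 enters row 1 and ejects 3. So w(5) = 3. P is now [[1, 4], [2], [6]].
Step i=4: Q has 4 at row 3, column 1; remove 6 from row 3 of P and reverse-bump: 6 enters row 2 and ejects 2; 2 enters row 1 and ejects 1. So w(4) = 1. P is now [[2, 4], [6]].
Step i=3: Q has 3 at row 1, column 2; remove that cell from P, ejecting 4. So w(3) = 4. P is now [[2], [6]].
Step i=2: Q has 2 at row 2, column 1; remove 6 from row 2 of P and reverse-bump: 6 enters row 1 and ejects 2. So w(2) = 2. P is now [[6]].
Step i=1: Q has 1 at row 1, column 1; remove that cell from P, ejecting 6. So w(1) = 6. P is now [].

So w = 6 2 4 1 3 5.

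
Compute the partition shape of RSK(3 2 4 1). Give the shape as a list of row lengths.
[2, 1, 1]

Row-insert each entry into an empty tableau.

After inserting 3: P = [[3]].
After inserting 2: P = [[2], [3]].
After inserting 4: P = [[2, 4], [3]].
After inserting 1: P = [[1, 4], [2], [3]].

The final insertion tableau P = [[1, 4], [2], [3]] has shape [2, 1, 1].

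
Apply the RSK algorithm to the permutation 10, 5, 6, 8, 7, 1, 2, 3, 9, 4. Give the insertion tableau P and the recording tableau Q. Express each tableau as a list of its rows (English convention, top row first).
Insert each entry of the permutation into P by Schensted row insertion, recording in Q the position of each new cell.

Insert 10: appended to row 1. P = [[10]].
Insert 5: 5 bumps 10 from row 1; 10 starts row 2. P = [[5], [10]].
Insert 6: appended to row 1. P = [[5, 6], [10]].
Insert 8: appended to row 1. P = [[5, 6, 8], [10]].
Insert 7: 7 bumps 8 from row 1; 8 bumps 10 from row 2; 10 starts row 3. P = [[5, 6, 7], [8], [10]].
Insert 1: 1 bumps 5 from row 1; 5 bumps 8 from row 2; 8 bumps 10 from row 3; 10 starts row 4. P = [[1, 6, 7], [5], [8], [10]].
Insert 2: 2 bumps 6 from row 1; 6 appends to row 2. P = [[1, 2, 7], [5, 6], [8], [10]].
Insert 3: 3 bumps 7 from row 1; 7 appends to row 2. P = [[1, 2, 3], [5, 6, 7], [8], [10]].
Insert 9: appended to row 1. P = [[1, 2, 3, 9], [5, 6, 7], [8], [10]].
Insert 4: 4 bumps 9 from row 1; 9 appends to row 2. P = [[1, 2, 3, 4], [5, 6, 7, 9], [8], [10]].

So P = [[1, 2, 3, 4], [5, 6, 7, 9], [8], [10]], Q = [[1, 3, 4, 9], [2, 7, 8, 10], [5], [6]].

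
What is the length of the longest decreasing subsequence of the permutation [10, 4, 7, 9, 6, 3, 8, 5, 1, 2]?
5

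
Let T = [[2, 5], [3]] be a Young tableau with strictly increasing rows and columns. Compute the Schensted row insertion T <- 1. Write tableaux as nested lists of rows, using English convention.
In row 1, 1 replaces 2 (the leftmost entry greater than 1); 2 is bumped to row 2. In row 2, 2 replaces 3 (the leftmost entry greater than 2); 3 is bumped to row 3. 3 starts a new row 3. The new tableau is [[1, 5], [2], [3]].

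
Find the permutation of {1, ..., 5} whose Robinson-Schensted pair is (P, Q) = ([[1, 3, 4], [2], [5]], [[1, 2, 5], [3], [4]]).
2 5 3 1 4

Reverse the RSK construction: for i from n down to 1, find the cell of Q containing i, remove the entry at that cell from P, and reverse-bump it up through P; the value ejected from row 1 is w(i).

Step i=5: Q has 5 at row 1, column 3; remove that cell from P, ejecting 4. So w(5) = 4. P is now [[1, 3], [2], [5]].
Step i=4: Q has 4 at row 3, column 1; remove 5 from row 3 of P and reverse-bump: 5 enters row 2 and ejects 2; 2 enters row 1 and ejects 1. So w(4) = 1. P is now [[2, 3], [5]].
Step i=3: Q has 3 at row 2, column 1; remove 5 from row 2 of P and reverse-bump: 5 enters row 1 and ejects 3. So w(3) = 3. P is now [[2, 5]].
Step i=2: Q has 2 at row 1, column 2; remove that cell from P, ejecting 5. So w(2) = 5. P is now [[2]].
Step i=1: Q has 1 at row 1, column 1; remove that cell from P, ejecting 2. So w(1) = 2. P is now [].

So w = 2 5 3 1 4.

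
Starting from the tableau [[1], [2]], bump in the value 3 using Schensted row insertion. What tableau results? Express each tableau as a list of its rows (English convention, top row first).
3 is larger than every entry of row 1, so it is appended to row 1. The new tableau is [[1, 3], [2]].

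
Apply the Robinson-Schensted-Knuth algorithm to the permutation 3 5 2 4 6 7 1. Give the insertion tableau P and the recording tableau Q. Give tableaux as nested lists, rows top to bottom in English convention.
P = [[1, 4, 6, 7], [2, 5], [3]], Q = [[1, 2, 5, 6], [3, 4], [7]]

Insert each entry of the permutation into P by Schensted row insertion, recording in Q the position of each new cell.

Insert 3: appended to row 1. P = [[3]].
Insert 5: appended to row 1. P = [[3, 5]].
Insert 2: 2 bumps 3 from row 1; 3 starts row 2. P = [[2, 5], [3]].
Insert 4: 4 bumps 5 from row 1; 5 appends to row 2. P = [[2, 4], [3, 5]].
Insert 6: appended to row 1. P = [[2, 4, 6], [3, 5]].
Insert 7: appended to row 1. P = [[2, 4, 6, 7], [3, 5]].
Insert 1: 1 bumps 2 from row 1; 2 bumps 3 from row 2; 3 starts row 3. P = [[1, 4, 6, 7], [2, 5], [3]].

So P = [[1, 4, 6, 7], [2, 5], [3]], Q = [[1, 2, 5, 6], [3, 4], [7]].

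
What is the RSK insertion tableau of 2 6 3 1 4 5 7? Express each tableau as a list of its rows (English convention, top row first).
P = [[1, 3, 4, 5, 7], [2], [6]]

Insert 2: appended to row 1. P = [[2]].
Insert 6: appended to row 1. P = [[2, 6]].
Insert 3: 3 bumps 6 from row 1; 6 starts row 2. P = [[2, 3], [6]].
Insert 1: 1 bumps 2 from row 1; 2 bumps 6 from row 2; 6 starts row 3. P = [[1, 3], [2], [6]].
Insert 4: appended to row 1. P = [[1, 3, 4], [2], [6]].
Insert 5: appended to row 1. P = [[1, 3, 4, 5], [2], [6]].
Insert 7: appended to row 1. P = [[1, 3, 4, 5, 7], [2], [6]].

So P = [[1, 3, 4, 5, 7], [2], [6]].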